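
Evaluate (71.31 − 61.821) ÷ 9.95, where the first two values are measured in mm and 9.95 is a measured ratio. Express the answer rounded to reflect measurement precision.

71.31 mm − 61.821 mm = 9.489 mm; the difference is limited to 2 decimal places (3 s.f.).
Carrying full precision, 9.489 ÷ 9.95 = 0.953668341709… mm; 9.95 has 3 s.f., so the result keeps min(3, 3) = 3 s.f.
Rounded to 3 significant figures: 0.954 mm.

0.954 mm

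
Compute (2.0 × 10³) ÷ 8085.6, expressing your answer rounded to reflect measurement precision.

(2.0 × 10³) ÷ 8085.6 = 0.247353319482…
Multiplication/division keeps the fewest significant figures: 2.0 × 10³ → 2 s.f., 8085.6 → 5 s.f.; limit is 2.
Rounded to 2 significant figures: 0.25.

0.25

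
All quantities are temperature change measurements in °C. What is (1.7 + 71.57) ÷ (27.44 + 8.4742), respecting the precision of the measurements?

1.7 + 71.57 = 73.27, limited to 1 d.p. → 3 s.f.; 27.44 + 8.4742 = 35.9142, limited to 2 d.p. → 4 s.f.
Carrying full precision, 73.27 ÷ 35.9142 = 2.04014011171…; keep min(3, 4) = 3 s.f.
Rounded to 3 significant figures: 2.04.

2.04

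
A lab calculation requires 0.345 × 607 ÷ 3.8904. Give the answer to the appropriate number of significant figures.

53.8

0.345 × 607 ÷ 3.8904 = 53.8286551511…
Multiplication/division keeps the fewest significant figures: 0.345 → 3 s.f., 607 → 3 s.f., 3.8904 → 5 s.f.; limit is 3.
Rounded to 3 significant figures: 53.8.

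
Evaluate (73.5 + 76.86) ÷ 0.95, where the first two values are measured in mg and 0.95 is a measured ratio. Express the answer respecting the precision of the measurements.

73.5 mg + 76.86 mg = 150.36 mg; the sum is limited to 1 decimal place (4 s.f.).
Carrying full precision, 150.36 ÷ 0.95 = 158.273684211… mg; 0.95 has 2 s.f., so the result keeps min(4, 2) = 2 s.f.
Rounded to 2 significant figures: 1.6 × 10^2 mg.

1.6 × 10^2 mg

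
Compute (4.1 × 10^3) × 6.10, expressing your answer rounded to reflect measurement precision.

2.5 × 10^4

(4.1 × 10^3) × 6.10 = 25010
Multiplication/division keeps the fewest significant figures: 4.1 × 10^3 → 2 s.f., 6.10 → 3 s.f.; limit is 2.
Rounded to 2 significant figures: 2.5 × 10^4.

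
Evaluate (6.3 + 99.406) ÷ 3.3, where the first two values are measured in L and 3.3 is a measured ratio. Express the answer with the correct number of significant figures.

6.3 L + 99.406 L = 105.706 L; the sum is limited to 1 decimal place (4 s.f.).
Carrying full precision, 105.706 ÷ 3.3 = 32.0321212121… L; 3.3 has 2 s.f., so the result keeps min(4, 2) = 2 s.f.
Rounded to 2 significant figures: 32 L.

32 L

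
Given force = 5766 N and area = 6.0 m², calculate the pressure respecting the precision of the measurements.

9.6 × 10^2 Pa

pressure = 5766 N ÷ 6.0 m² = 961 Pa.
5766 has 4 significant figures; 6.0 has 2.
Division/multiplication keeps the fewest: 2 significant figures.
Rounded: 9.6 × 10^2 Pa.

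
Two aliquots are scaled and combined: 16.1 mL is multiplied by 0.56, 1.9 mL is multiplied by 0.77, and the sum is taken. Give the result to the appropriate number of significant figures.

10.5 mL

16.1 × 0.56 = 9.016 → 9.0 mL (2 s.f., last digit at the 10^-1 place).
1.9 × 0.77 = 1.463 → 1.5 mL (2 s.f., last digit at the 10^-1 place).
Sum: 10.479 mL; keep the coarser place, 10^-1.
Result: 10.5 mL.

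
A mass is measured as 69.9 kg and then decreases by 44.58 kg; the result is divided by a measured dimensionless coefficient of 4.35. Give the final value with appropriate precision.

69.9 kg − 44.58 kg = 25.32 kg; the difference is limited to 1 decimal place (3 s.f.).
Carrying full precision, 25.32 ÷ 4.35 = 5.82068965517… kg; 4.35 has 3 s.f., so the result keeps min(3, 3) = 3 s.f.
Rounded to 3 significant figures: 5.82 kg.

5.82 kg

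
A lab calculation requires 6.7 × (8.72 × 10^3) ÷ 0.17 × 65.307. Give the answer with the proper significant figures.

6.7 × (8.72 × 10^3) ÷ 0.17 × 65.307 = 22444095.1059…
Multiplication/division keeps the fewest significant figures: 6.7 → 2 s.f., 8.72 × 10^3 → 3 s.f., 0.17 → 2 s.f., 65.307 → 5 s.f.; limit is 2.
Rounded to 2 significant figures: 2.2 × 10^7.

2.2 × 10^7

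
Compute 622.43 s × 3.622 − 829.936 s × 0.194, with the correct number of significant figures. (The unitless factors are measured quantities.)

2093 s

622.43 × 3.622 = 2254.44146 → 2254 s (4 s.f., last digit at the 10^0 place).
829.936 × 0.194 = 161.007584 → 161 s (3 s.f., last digit at the 10^0 place).
Difference: 2093.433876 s; keep the coarser place, 10^0.
Result: 2093 s.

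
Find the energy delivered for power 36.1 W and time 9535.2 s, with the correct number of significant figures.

energy delivered = 36.1 W × 9535.2 s = 344220.72 J.
36.1 has 3 significant figures; 9535.2 has 5.
Division/multiplication keeps the fewest: 3 significant figures.
Rounded: 3.44 × 10^5 J.

3.44 × 10^5 J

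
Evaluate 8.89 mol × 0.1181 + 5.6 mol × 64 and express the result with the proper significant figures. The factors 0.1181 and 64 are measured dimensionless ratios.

3.6 × 10² mol

8.89 × 0.1181 = 1.049909 → 1.05 mol (3 s.f., last digit at the 10^-2 place).
5.6 × 64 = 358.4 → 3.6 × 10² mol (2 s.f., last digit at the 10^1 place).
Sum: 359.449909 mol; keep the coarser place, 10^1.
Result: 3.6 × 10² mol.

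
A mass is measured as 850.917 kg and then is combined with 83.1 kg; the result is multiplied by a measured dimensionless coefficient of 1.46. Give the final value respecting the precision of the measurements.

1.36 × 10^3 kg

850.917 kg + 83.1 kg = 934.017 kg; the sum is limited to 1 decimal place (4 s.f.).
Carrying full precision, 934.017 × 1.46 = 1363.66482 kg; 1.46 has 3 s.f., so the result keeps min(4, 3) = 3 s.f.
Rounded to 3 significant figures: 1.36 × 10^3 kg.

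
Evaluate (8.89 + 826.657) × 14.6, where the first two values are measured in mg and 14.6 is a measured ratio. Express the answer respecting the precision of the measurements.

1.22 × 10^4 mg

8.89 mg + 826.657 mg = 835.547 mg; the sum is limited to 2 decimal places (5 s.f.).
Carrying full precision, 835.547 × 14.6 = 12198.9862 mg; 14.6 has 3 s.f., so the result keeps min(5, 3) = 3 s.f.
Rounded to 3 significant figures: 1.22 × 10^4 mg.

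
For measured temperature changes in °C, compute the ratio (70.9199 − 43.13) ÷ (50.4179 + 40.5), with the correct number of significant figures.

70.9199 − 43.13 = 27.7899, limited to 2 d.p. → 4 s.f.; 50.4179 + 40.5 = 90.9179, limited to 1 d.p. → 3 s.f.
Carrying full precision, 27.7899 ÷ 90.9179 = 0.305659281616…; keep min(4, 3) = 3 s.f.
Rounded to 3 significant figures: 3.06 × 10⁻¹.

3.06 × 10⁻¹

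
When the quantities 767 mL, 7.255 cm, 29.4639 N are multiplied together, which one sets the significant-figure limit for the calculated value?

767 mL

767 mL → 3 s.f.; 7.255 cm → 4 s.f.; 29.4639 N → 6 s.f.
The fewest is 3 significant figures, from 767 mL.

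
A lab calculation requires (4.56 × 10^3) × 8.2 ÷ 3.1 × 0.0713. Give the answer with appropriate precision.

(4.56 × 10^3) × 8.2 ÷ 3.1 × 0.0713 = 860.016…
Multiplication/division keeps the fewest significant figures: 4.56 × 10^3 → 3 s.f., 8.2 → 2 s.f., 3.1 → 2 s.f., 0.0713 → 3 s.f.; limit is 2.
Rounded to 2 significant figures: 8.6 × 10^2.

8.6 × 10^2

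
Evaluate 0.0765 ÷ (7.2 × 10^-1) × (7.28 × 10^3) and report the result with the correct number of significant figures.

7.7 × 10^2

0.0765 ÷ (7.2 × 10^-1) × (7.28 × 10^3) = 773.5
Multiplication/division keeps the fewest significant figures: 0.0765 → 3 s.f., 7.2 × 10^-1 → 2 s.f., 7.28 × 10^3 → 3 s.f.; limit is 2.
Rounded to 2 significant figures: 7.7 × 10^2.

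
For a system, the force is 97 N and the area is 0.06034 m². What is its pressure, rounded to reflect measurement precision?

1.6 × 10³ Pa

pressure = 97 N ÷ 0.06034 m² = 1607.557176… Pa.
97 has 2 significant figures; 0.06034 has 4.
Division/multiplication keeps the fewest: 2 significant figures.
Rounded: 1.6 × 10³ Pa.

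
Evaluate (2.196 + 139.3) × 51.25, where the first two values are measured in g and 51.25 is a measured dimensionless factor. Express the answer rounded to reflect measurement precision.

2.196 g + 139.3 g = 141.496 g; the sum is limited to 1 decimal place (4 s.f.).
Carrying full precision, 141.496 × 51.25 = 7251.67 g; 51.25 has 4 s.f., so the result keeps min(4, 4) = 4 s.f.
Rounded to 4 significant figures: 7252 g.

7252 g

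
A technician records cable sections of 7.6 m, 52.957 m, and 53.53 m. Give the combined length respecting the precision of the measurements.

114.1 m

7.6 m + 52.957 m + 53.53 m = 114.087 m.
Addition/subtraction keeps the fewest decimal places: 7.6 → 1 decimal place, 52.957 → 3 decimal places, 53.53 → 2 decimal places; limit is 1.
Rounded to 1 decimal place: 114.1 m.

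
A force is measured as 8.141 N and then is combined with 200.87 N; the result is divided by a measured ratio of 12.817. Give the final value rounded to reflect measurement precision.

8.141 N + 200.87 N = 209.011 N; the sum is limited to 2 decimal places (5 s.f.).
Carrying full precision, 209.011 ÷ 12.817 = 16.3073262074… N; 12.817 has 5 s.f., so the result keeps min(5, 5) = 5 s.f.
Rounded to 5 significant figures: 16.307 N.

16.307 N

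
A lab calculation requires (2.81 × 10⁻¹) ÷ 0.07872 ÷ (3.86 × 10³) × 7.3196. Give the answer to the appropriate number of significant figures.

(2.81 × 10⁻¹) ÷ 0.07872 ÷ (3.86 × 10³) × 7.3196 = 0.00676894956611…
Multiplication/division keeps the fewest significant figures: 2.81 × 10⁻¹ → 3 s.f., 0.07872 → 4 s.f., 3.86 × 10³ → 3 s.f., 7.3196 → 5 s.f.; limit is 3.
Rounded to 3 significant figures: 0.00677.

0.00677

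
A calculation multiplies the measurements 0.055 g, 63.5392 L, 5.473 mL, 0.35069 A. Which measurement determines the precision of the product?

0.055 g

0.055 g → 2 s.f.; 63.5392 L → 6 s.f.; 5.473 mL → 4 s.f.; 0.35069 A → 5 s.f.
The fewest is 2 significant figures, from 0.055 g.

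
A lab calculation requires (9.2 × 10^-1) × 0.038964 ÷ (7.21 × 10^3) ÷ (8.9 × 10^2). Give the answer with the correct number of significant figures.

5.6 × 10^-9

(9.2 × 10^-1) × 0.038964 ÷ (7.21 × 10^3) ÷ (8.9 × 10^2) = 5.58632361421 × 10^-9…
Multiplication/division keeps the fewest significant figures: 9.2 × 10^-1 → 2 s.f., 0.038964 → 5 s.f., 7.21 × 10^3 → 3 s.f., 8.9 × 10^2 → 2 s.f.; limit is 2.
Rounded to 2 significant figures: 5.6 × 10^-9.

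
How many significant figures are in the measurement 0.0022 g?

0.0022: leading zeros are not significant.

2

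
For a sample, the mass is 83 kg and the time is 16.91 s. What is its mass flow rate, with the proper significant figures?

4.9 kg/s

mass flow rate = 83 kg ÷ 16.91 s = 4.90833826138… kg/s.
83 has 2 significant figures; 16.91 has 4.
Division/multiplication keeps the fewest: 2 significant figures.
Rounded: 4.9 kg/s.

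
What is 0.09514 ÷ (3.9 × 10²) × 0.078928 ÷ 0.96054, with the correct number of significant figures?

0.09514 ÷ (3.9 × 10²) × 0.078928 ÷ 0.96054 = 0.000020045374904…
Multiplication/division keeps the fewest significant figures: 0.09514 → 4 s.f., 3.9 × 10² → 2 s.f., 0.078928 → 5 s.f., 0.96054 → 5 s.f.; limit is 2.
Rounded to 2 significant figures: 2.0 × 10⁻⁵.

2.0 × 10⁻⁵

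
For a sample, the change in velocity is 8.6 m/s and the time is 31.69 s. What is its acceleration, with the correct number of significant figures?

acceleration = 8.6 m/s ÷ 31.69 s = 0.271378983907… m/s².
8.6 has 2 significant figures; 31.69 has 4.
Division/multiplication keeps the fewest: 2 significant figures.
Rounded: 0.27 m/s².

0.27 m/s²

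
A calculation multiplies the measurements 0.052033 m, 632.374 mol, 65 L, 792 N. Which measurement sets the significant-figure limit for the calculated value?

65 L

0.052033 m → 5 s.f.; 632.374 mol → 6 s.f.; 65 L → 2 s.f.; 792 N → 3 s.f.
The fewest is 2 significant figures, from 65 L.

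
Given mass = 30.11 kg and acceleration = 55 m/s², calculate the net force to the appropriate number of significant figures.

1.7 × 10³ N

net force = 30.11 kg × 55 m/s² = 1656.05 N.
30.11 has 4 significant figures; 55 has 2.
Division/multiplication keeps the fewest: 2 significant figures.
Rounded: 1.7 × 10³ N.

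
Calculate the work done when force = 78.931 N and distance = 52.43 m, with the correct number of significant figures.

work done = 78.931 N × 52.43 m = 4138.35233 J.
78.931 has 5 significant figures; 52.43 has 4.
Division/multiplication keeps the fewest: 4 significant figures.
Rounded: 4138 J.

4138 J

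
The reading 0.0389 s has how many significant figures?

3

0.0389: leading zeros are not significant.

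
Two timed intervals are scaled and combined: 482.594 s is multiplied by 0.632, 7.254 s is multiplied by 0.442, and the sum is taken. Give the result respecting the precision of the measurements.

308 s

482.594 × 0.632 = 304.999408 → 305 s (3 s.f., last digit at the 10^0 place).
7.254 × 0.442 = 3.206268 → 3.21 s (3 s.f., last digit at the 10^-2 place).
Sum: 308.205676 s; keep the coarser place, 10^0.
Result: 308 s.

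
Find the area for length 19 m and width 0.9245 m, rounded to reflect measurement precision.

18 m²

area = 19 m × 0.9245 m = 17.5655 m².
19 has 2 significant figures; 0.9245 has 4.
Division/multiplication keeps the fewest: 2 significant figures.
Rounded: 18 m².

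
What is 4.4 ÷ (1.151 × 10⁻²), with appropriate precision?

4.4 ÷ (1.151 × 10⁻²) = 382.276281494…
Multiplication/division keeps the fewest significant figures: 4.4 → 2 s.f., 1.151 × 10⁻² → 4 s.f.; limit is 2.
Rounded to 2 significant figures: 3.8 × 10².

3.8 × 10²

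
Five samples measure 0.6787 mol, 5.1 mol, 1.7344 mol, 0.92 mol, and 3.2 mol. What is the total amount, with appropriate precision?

11.6 mol

0.6787 mol + 5.1 mol + 1.7344 mol + 0.92 mol + 3.2 mol = 11.6331 mol.
Addition/subtraction keeps the fewest decimal places: 0.6787 → 4 decimal places, 5.1 → 1 decimal place, 1.7344 → 4 decimal places, 0.92 → 2 decimal places, 3.2 → 1 decimal place; limit is 1.
Rounded to 1 decimal place: 11.6 mol.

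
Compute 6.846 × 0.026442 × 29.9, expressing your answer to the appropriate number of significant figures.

6.846 × 0.026442 × 29.9 = 5.4125557668
Multiplication/division keeps the fewest significant figures: 6.846 → 4 s.f., 0.026442 → 5 s.f., 29.9 → 3 s.f.; limit is 3.
Rounded to 3 significant figures: 5.41.

5.41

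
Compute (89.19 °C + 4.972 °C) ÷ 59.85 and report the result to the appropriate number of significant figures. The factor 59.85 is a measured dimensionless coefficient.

89.19 °C + 4.972 °C = 94.162 °C; the sum is limited to 2 decimal places (4 s.f.).
Carrying full precision, 94.162 ÷ 59.85 = 1.57329991646… °C; 59.85 has 4 s.f., so the result keeps min(4, 4) = 4 s.f.
Rounded to 4 significant figures: 1.573 °C.

1.573 °C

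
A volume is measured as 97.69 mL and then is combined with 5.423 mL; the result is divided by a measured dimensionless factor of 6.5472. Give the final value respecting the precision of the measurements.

97.69 mL + 5.423 mL = 103.113 mL; the sum is limited to 2 decimal places (5 s.f.).
Carrying full precision, 103.113 ÷ 6.5472 = 15.7491752199… mL; 6.5472 has 5 s.f., so the result keeps min(5, 5) = 5 s.f.
Rounded to 5 significant figures: 15.749 mL.

15.749 mL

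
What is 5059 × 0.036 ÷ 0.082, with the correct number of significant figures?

2.2 × 10³

5059 × 0.036 ÷ 0.082 = 2221.02439024…
Multiplication/division keeps the fewest significant figures: 5059 → 4 s.f., 0.036 → 2 s.f., 0.082 → 2 s.f.; limit is 2.
Rounded to 2 significant figures: 2.2 × 10³.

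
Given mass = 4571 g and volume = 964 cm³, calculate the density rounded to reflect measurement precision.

density = 4571 g ÷ 964 cm³ = 4.74170124481… g/cm³.
4571 has 4 significant figures; 964 has 3.
Division/multiplication keeps the fewest: 3 significant figures.
Rounded: 4.74 g/cm³.

4.74 g/cm³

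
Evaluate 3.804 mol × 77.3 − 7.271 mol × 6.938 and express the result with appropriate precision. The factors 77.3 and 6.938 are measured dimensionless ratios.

2.44 × 10^2 mol

3.804 × 77.3 = 294.0492 → 2.94 × 10^2 mol (3 s.f., last digit at the 10^0 place).
7.271 × 6.938 = 50.446198 → 50.45 mol (4 s.f., last digit at the 10^-2 place).
Difference: 243.603002 mol; keep the coarser place, 10^0.
Result: 2.44 × 10^2 mol.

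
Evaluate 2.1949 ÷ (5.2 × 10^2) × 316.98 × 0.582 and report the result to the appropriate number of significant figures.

0.78

2.1949 ÷ (5.2 × 10^2) × 316.98 × 0.582 = 0.778692946085…
Multiplication/division keeps the fewest significant figures: 2.1949 → 5 s.f., 5.2 × 10^2 → 2 s.f., 316.98 → 5 s.f., 0.582 → 3 s.f.; limit is 2.
Rounded to 2 significant figures: 0.78.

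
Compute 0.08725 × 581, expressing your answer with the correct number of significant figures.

50.7

0.08725 × 581 = 50.69225
Multiplication/division keeps the fewest significant figures: 0.08725 → 4 s.f., 581 → 3 s.f.; limit is 3.
Rounded to 3 significant figures: 50.7.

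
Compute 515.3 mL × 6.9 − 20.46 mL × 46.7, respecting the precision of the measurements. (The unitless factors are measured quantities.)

515.3 × 6.9 = 3555.57 → 3.6 × 10³ mL (2 s.f., last digit at the 10^2 place).
20.46 × 46.7 = 955.482 → 955 mL (3 s.f., last digit at the 10^0 place).
Difference: 2600.088 mL; keep the coarser place, 10^2.
Result: 2.6 × 10³ mL.

2.6 × 10³ mL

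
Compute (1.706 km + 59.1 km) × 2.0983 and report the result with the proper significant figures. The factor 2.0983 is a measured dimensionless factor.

128 km

1.706 km + 59.1 km = 60.806 km; the sum is limited to 1 decimal place (3 s.f.).
Carrying full precision, 60.806 × 2.0983 = 127.5892298 km; 2.0983 has 5 s.f., so the result keeps min(3, 5) = 3 s.f.
Rounded to 3 significant figures: 128 km.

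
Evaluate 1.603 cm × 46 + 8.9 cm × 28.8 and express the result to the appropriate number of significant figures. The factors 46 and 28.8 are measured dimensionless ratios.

1.603 × 46 = 73.738 → 74 cm (2 s.f., last digit at the 10^0 place).
8.9 × 28.8 = 256.32 → 2.6 × 10² cm (2 s.f., last digit at the 10^1 place).
Sum: 330.058 cm; keep the coarser place, 10^1.
Result: 3.3 × 10² cm.

3.3 × 10² cm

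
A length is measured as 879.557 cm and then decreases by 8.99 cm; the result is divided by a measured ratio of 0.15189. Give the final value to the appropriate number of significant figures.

879.557 cm − 8.99 cm = 870.567 cm; the difference is limited to 2 decimal places (5 s.f.).
Carrying full precision, 870.567 ÷ 0.15189 = 5731.56231483… cm; 0.15189 has 5 s.f., so the result keeps min(5, 5) = 5 s.f.
Rounded to 5 significant figures: 5731.6 cm.

5731.6 cm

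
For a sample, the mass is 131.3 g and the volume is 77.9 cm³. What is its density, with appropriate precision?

density = 131.3 g ÷ 77.9 cm³ = 1.68549422336… g/cm³.
131.3 has 4 significant figures; 77.9 has 3.
Division/multiplication keeps the fewest: 3 significant figures.
Rounded: 1.69 g/cm³.

1.69 g/cm³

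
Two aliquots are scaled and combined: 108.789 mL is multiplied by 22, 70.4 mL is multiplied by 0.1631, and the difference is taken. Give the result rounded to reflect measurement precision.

108.789 × 22 = 2393.358 → 2.4 × 10³ mL (2 s.f., last digit at the 10^2 place).
70.4 × 0.1631 = 11.48224 → 11.5 mL (3 s.f., last digit at the 10^-1 place).
Difference: 2381.87576 mL; keep the coarser place, 10^2.
Result: 2.4 × 10³ mL.

2.4 × 10³ mL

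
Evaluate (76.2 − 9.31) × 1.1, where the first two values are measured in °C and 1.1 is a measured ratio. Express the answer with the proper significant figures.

74 °C

76.2 °C − 9.31 °C = 66.89 °C; the difference is limited to 1 decimal place (3 s.f.).
Carrying full precision, 66.89 × 1.1 = 73.579 °C; 1.1 has 2 s.f., so the result keeps min(3, 2) = 2 s.f.
Rounded to 2 significant figures: 74 °C.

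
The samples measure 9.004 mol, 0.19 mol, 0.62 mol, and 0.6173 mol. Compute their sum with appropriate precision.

10.43 mol

9.004 mol + 0.19 mol + 0.62 mol + 0.6173 mol = 10.4313 mol.
Addition/subtraction keeps the fewest decimal places: 9.004 → 3 decimal places, 0.19 → 2 decimal places, 0.62 → 2 decimal places, 0.6173 → 4 decimal places; limit is 2.
Rounded to 2 decimal places: 10.43 mol.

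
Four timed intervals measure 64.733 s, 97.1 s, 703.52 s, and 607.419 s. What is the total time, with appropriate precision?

64.733 s + 97.1 s + 703.52 s + 607.419 s = 1472.772 s.
Addition/subtraction keeps the fewest decimal places: 64.733 → 3 decimal places, 97.1 → 1 decimal place, 703.52 → 2 decimal places, 607.419 → 3 decimal places; limit is 1.
Rounded to 1 decimal place: 1472.8 s.

1472.8 s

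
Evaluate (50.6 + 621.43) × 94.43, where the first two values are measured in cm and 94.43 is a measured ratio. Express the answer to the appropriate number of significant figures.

6.346 × 10⁴ cm

50.6 cm + 621.43 cm = 672.03 cm; the sum is limited to 1 decimal place (4 s.f.).
Carrying full precision, 672.03 × 94.43 = 63459.7929 cm; 94.43 has 4 s.f., so the result keeps min(4, 4) = 4 s.f.
Rounded to 4 significant figures: 6.346 × 10⁴ cm.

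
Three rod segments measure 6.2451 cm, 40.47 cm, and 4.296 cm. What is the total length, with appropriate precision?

51.01 cm

6.2451 cm + 40.47 cm + 4.296 cm = 51.0111 cm.
Addition/subtraction keeps the fewest decimal places: 6.2451 → 4 decimal places, 40.47 → 2 decimal places, 4.296 → 3 decimal places; limit is 2.
Rounded to 2 decimal places: 51.01 cm.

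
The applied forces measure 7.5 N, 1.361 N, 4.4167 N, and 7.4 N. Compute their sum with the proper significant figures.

20.7 N

7.5 N + 1.361 N + 4.4167 N + 7.4 N = 20.6777 N.
Addition/subtraction keeps the fewest decimal places: 7.5 → 1 decimal place, 1.361 → 3 decimal places, 4.4167 → 4 decimal places, 7.4 → 1 decimal place; limit is 1.
Rounded to 1 decimal place: 20.7 N.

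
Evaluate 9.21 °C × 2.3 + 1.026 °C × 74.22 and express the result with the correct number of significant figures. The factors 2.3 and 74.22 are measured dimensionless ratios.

97 °C

9.21 × 2.3 = 21.183 → 21 °C (2 s.f., last digit at the 10^0 place).
1.026 × 74.22 = 76.14972 → 76.15 °C (4 s.f., last digit at the 10^-2 place).
Sum: 97.33272 °C; keep the coarser place, 10^0.
Result: 97 °C.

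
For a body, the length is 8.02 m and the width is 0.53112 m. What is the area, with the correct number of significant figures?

4.26 m²

area = 8.02 m × 0.53112 m = 4.2595824 m².
8.02 has 3 significant figures; 0.53112 has 5.
Division/multiplication keeps the fewest: 3 significant figures.
Rounded: 4.26 m².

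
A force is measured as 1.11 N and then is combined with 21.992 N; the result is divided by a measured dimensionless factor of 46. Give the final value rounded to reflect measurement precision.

1.11 N + 21.992 N = 23.102 N; the sum is limited to 2 decimal places (4 s.f.).
Carrying full precision, 23.102 ÷ 46 = 0.502217391304… N; 46 has 2 s.f., so the result keeps min(4, 2) = 2 s.f.
Rounded to 2 significant figures: 0.50 N.

0.50 N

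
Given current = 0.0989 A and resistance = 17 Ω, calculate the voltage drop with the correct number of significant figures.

voltage drop = 0.0989 A × 17 Ω = 1.6813 V.
0.0989 has 3 significant figures; 17 has 2.
Division/multiplication keeps the fewest: 2 significant figures.
Rounded: 1.7 V.

1.7 V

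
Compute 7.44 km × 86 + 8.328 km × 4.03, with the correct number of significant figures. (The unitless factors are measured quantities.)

7.44 × 86 = 639.84 → 6.4 × 10² km (2 s.f., last digit at the 10^1 place).
8.328 × 4.03 = 33.56184 → 33.6 km (3 s.f., last digit at the 10^-1 place).
Sum: 673.40184 km; keep the coarser place, 10^1.
Result: 6.7 × 10² km.

6.7 × 10² km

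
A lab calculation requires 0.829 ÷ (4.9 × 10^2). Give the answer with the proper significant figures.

0.829 ÷ (4.9 × 10^2) = 0.00169183673469…
Multiplication/division keeps the fewest significant figures: 0.829 → 3 s.f., 4.9 × 10^2 → 2 s.f.; limit is 2.
Rounded to 2 significant figures: 0.0017.

0.0017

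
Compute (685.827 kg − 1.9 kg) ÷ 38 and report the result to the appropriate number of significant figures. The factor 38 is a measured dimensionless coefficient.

685.827 kg − 1.9 kg = 683.927 kg; the difference is limited to 1 decimal place (4 s.f.).
Carrying full precision, 683.927 ÷ 38 = 17.9980789474… kg; 38 has 2 s.f., so the result keeps min(4, 2) = 2 s.f.
Rounded to 2 significant figures: 18 kg.

18 kg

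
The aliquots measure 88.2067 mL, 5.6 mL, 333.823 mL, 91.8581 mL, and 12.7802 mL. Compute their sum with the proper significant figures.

88.2067 mL + 5.6 mL + 333.823 mL + 91.8581 mL + 12.7802 mL = 532.2680 mL.
Addition/subtraction keeps the fewest decimal places: 88.2067 → 4 decimal places, 5.6 → 1 decimal place, 333.823 → 3 decimal places, 91.8581 → 4 decimal places, 12.7802 → 4 decimal places; limit is 1.
Rounded to 1 decimal place: 532.3 mL.

532.3 mL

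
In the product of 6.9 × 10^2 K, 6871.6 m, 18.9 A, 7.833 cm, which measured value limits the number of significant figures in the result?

6.9 × 10^2 K → 2 s.f.; 6871.6 m → 5 s.f.; 18.9 A → 3 s.f.; 7.833 cm → 4 s.f.
The fewest is 2 significant figures, from 6.9 × 10^2 K.

6.9 × 10^2 K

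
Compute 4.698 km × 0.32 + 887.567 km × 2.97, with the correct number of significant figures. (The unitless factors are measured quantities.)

2.64 × 10³ km

4.698 × 0.32 = 1.50336 → 1.5 km (2 s.f., last digit at the 10^-1 place).
887.567 × 2.97 = 2636.07399 → 2.64 × 10³ km (3 s.f., last digit at the 10^1 place).
Sum: 2637.57735 km; keep the coarser place, 10^1.
Result: 2.64 × 10³ km.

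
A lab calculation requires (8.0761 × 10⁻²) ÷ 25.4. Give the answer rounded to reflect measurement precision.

(8.0761 × 10⁻²) ÷ 25.4 = 0.00317956692913…
Multiplication/division keeps the fewest significant figures: 8.0761 × 10⁻² → 5 s.f., 25.4 → 3 s.f.; limit is 3.
Rounded to 3 significant figures: 0.00318.

0.00318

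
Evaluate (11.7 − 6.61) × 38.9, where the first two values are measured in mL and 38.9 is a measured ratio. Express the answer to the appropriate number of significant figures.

2.0 × 10^2 mL

11.7 mL − 6.61 mL = 5.09 mL; the difference is limited to 1 decimal place (2 s.f.).
Carrying full precision, 5.09 × 38.9 = 198.001 mL; 38.9 has 3 s.f., so the result keeps min(2, 3) = 2 s.f.
Rounded to 2 significant figures: 2.0 × 10^2 mL.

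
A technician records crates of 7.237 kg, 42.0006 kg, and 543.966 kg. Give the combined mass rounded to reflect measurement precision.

7.237 kg + 42.0006 kg + 543.966 kg = 593.2036 kg.
Addition/subtraction keeps the fewest decimal places: 7.237 → 3 decimal places, 42.0006 → 4 decimal places, 543.966 → 3 decimal places; limit is 3.
Rounded to 3 decimal places: 593.204 kg.

593.204 kg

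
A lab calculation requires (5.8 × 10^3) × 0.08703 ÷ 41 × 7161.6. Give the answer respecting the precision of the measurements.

8.8 × 10^4

(5.8 × 10^3) × 0.08703 ÷ 41 × 7161.6 = 88170.4750829…
Multiplication/division keeps the fewest significant figures: 5.8 × 10^3 → 2 s.f., 0.08703 → 4 s.f., 41 → 2 s.f., 7161.6 → 5 s.f.; limit is 2.
Rounded to 2 significant figures: 8.8 × 10^4.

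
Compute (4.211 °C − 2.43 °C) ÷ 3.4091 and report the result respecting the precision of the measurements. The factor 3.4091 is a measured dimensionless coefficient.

4.211 °C − 2.43 °C = 1.781 °C; the difference is limited to 2 decimal places (3 s.f.).
Carrying full precision, 1.781 ÷ 3.4091 = 0.522425273533… °C; 3.4091 has 5 s.f., so the result keeps min(3, 5) = 3 s.f.
Rounded to 3 significant figures: 0.522 °C.

0.522 °C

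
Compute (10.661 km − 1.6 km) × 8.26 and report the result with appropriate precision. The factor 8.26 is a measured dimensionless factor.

75 km

10.661 km − 1.6 km = 9.061 km; the difference is limited to 1 decimal place (2 s.f.).
Carrying full precision, 9.061 × 8.26 = 74.84386 km; 8.26 has 3 s.f., so the result keeps min(2, 3) = 2 s.f.
Rounded to 2 significant figures: 75 km.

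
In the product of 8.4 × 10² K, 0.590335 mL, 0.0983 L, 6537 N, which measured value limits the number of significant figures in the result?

8.4 × 10² K

8.4 × 10² K → 2 s.f.; 0.590335 mL → 6 s.f.; 0.0983 L → 3 s.f.; 6537 N → 4 s.f.
The fewest is 2 significant figures, from 8.4 × 10² K.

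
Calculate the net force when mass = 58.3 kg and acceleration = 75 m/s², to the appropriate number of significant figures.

net force = 58.3 kg × 75 m/s² = 4372.5 N.
58.3 has 3 significant figures; 75 has 2.
Division/multiplication keeps the fewest: 2 significant figures.
Rounded: 4.4 × 10^3 N.

4.4 × 10^3 N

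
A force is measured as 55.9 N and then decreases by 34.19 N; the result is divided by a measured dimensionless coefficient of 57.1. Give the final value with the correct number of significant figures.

55.9 N − 34.19 N = 21.71 N; the difference is limited to 1 decimal place (3 s.f.).
Carrying full precision, 21.71 ÷ 57.1 = 0.380210157618… N; 57.1 has 3 s.f., so the result keeps min(3, 3) = 3 s.f.
Rounded to 3 significant figures: 0.380 N.

0.380 N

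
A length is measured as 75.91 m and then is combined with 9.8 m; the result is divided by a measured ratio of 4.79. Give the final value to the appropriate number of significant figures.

17.9 m

75.91 m + 9.8 m = 85.71 m; the sum is limited to 1 decimal place (3 s.f.).
Carrying full precision, 85.71 ÷ 4.79 = 17.8935281837… m; 4.79 has 3 s.f., so the result keeps min(3, 3) = 3 s.f.
Rounded to 3 significant figures: 17.9 m.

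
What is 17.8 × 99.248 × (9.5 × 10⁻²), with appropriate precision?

1.7 × 10²

17.8 × 99.248 × (9.5 × 10⁻²) = 167.828368
Multiplication/division keeps the fewest significant figures: 17.8 → 3 s.f., 99.248 → 5 s.f., 9.5 × 10⁻² → 2 s.f.; limit is 2.
Rounded to 2 significant figures: 1.7 × 10².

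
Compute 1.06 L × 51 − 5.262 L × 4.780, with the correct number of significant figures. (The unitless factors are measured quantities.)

1.06 × 51 = 54.06 → 54 L (2 s.f., last digit at the 10^0 place).
5.262 × 4.780 = 25.15236 → 25.15 L (4 s.f., last digit at the 10^-2 place).
Difference: 28.90764 L; keep the coarser place, 10^0.
Result: 29 L.

29 L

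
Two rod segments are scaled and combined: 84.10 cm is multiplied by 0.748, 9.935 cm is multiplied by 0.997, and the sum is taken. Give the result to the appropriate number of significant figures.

84.10 × 0.748 = 62.9068 → 62.9 cm (3 s.f., last digit at the 10^-1 place).
9.935 × 0.997 = 9.905195 → 9.91 cm (3 s.f., last digit at the 10^-2 place).
Sum: 72.811995 cm; keep the coarser place, 10^-1.
Result: 72.8 cm.

72.8 cm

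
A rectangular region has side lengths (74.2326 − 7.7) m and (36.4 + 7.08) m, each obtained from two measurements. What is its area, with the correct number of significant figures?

2.89 × 10^3 m²

74.2326 − 7.7 = 66.5326, limited to 1 d.p. → 3 s.f.; 36.4 + 7.08 = 43.48, limited to 1 d.p. → 3 s.f.
Carrying full precision, 66.5326 × 43.48 = 2892.837448; keep min(3, 3) = 3 s.f.
Rounded to 3 significant figures: 2.89 × 10^3 m².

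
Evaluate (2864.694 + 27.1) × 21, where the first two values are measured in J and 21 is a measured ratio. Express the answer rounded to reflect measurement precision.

2864.694 J + 27.1 J = 2891.794 J; the sum is limited to 1 decimal place (5 s.f.).
Carrying full precision, 2891.794 × 21 = 60727.674 J; 21 has 2 s.f., so the result keeps min(5, 2) = 2 s.f.
Rounded to 2 significant figures: 6.1 × 10⁴ J.

6.1 × 10⁴ J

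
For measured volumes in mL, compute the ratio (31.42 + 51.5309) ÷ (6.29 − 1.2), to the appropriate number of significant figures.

31.42 + 51.5309 = 82.9509, limited to 2 d.p. → 4 s.f.; 6.29 − 1.2 = 5.09, limited to 1 d.p. → 2 s.f.
Carrying full precision, 82.9509 ÷ 5.09 = 16.2968369352…; keep min(4, 2) = 2 s.f.
Rounded to 2 significant figures: 16.

16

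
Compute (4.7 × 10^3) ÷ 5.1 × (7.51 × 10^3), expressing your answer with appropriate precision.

(4.7 × 10^3) ÷ 5.1 × (7.51 × 10^3) = 6920980.39216…
Multiplication/division keeps the fewest significant figures: 4.7 × 10^3 → 2 s.f., 5.1 → 2 s.f., 7.51 × 10^3 → 3 s.f.; limit is 2.
Rounded to 2 significant figures: 6.9 × 10^6.

6.9 × 10^6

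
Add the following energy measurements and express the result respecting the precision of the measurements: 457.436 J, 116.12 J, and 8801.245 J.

9374.80 J

457.436 J + 116.12 J + 8801.245 J = 9374.801 J.
Addition/subtraction keeps the fewest decimal places: 457.436 → 3 decimal places, 116.12 → 2 decimal places, 8801.245 → 3 decimal places; limit is 2.
Rounded to 2 decimal places: 9374.80 J.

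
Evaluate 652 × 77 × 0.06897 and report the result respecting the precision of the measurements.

652 × 77 × 0.06897 = 3462.56988
Multiplication/division keeps the fewest significant figures: 652 → 3 s.f., 77 → 2 s.f., 0.06897 → 4 s.f.; limit is 2.
Rounded to 2 significant figures: 3.5 × 10^3.

3.5 × 10^3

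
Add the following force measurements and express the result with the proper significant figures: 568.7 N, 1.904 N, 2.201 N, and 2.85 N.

575.7 N

568.7 N + 1.904 N + 2.201 N + 2.85 N = 575.655 N.
Addition/subtraction keeps the fewest decimal places: 568.7 → 1 decimal place, 1.904 → 3 decimal places, 2.201 → 3 decimal places, 2.85 → 2 decimal places; limit is 1.
Rounded to 1 decimal place: 575.7 N.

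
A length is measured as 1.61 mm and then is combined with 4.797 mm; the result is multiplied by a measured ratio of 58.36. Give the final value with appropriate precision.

1.61 mm + 4.797 mm = 6.407 mm; the sum is limited to 2 decimal places (3 s.f.).
Carrying full precision, 6.407 × 58.36 = 373.91252 mm; 58.36 has 4 s.f., so the result keeps min(3, 4) = 3 s.f.
Rounded to 3 significant figures: 3.74 × 10² mm.

3.74 × 10² mm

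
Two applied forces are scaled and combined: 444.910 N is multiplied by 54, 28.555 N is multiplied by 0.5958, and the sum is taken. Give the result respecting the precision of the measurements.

444.910 × 54 = 24025.14 → 2.4 × 10⁴ N (2 s.f., last digit at the 10^3 place).
28.555 × 0.5958 = 17.013069 → 17.01 N (4 s.f., last digit at the 10^-2 place).
Sum: 24042.153069 N; keep the coarser place, 10^3.
Result: 2.4 × 10⁴ N.

2.4 × 10⁴ N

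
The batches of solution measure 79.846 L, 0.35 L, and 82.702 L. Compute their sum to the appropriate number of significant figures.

79.846 L + 0.35 L + 82.702 L = 162.898 L.
Addition/subtraction keeps the fewest decimal places: 79.846 → 3 decimal places, 0.35 → 2 decimal places, 82.702 → 3 decimal places; limit is 2.
Rounded to 2 decimal places: 162.90 L.

162.90 L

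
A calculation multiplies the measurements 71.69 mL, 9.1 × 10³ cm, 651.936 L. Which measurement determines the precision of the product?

71.69 mL → 4 s.f.; 9.1 × 10³ cm → 2 s.f.; 651.936 L → 6 s.f.
The fewest is 2 significant figures, from 9.1 × 10³ cm.

9.1 × 10³ cm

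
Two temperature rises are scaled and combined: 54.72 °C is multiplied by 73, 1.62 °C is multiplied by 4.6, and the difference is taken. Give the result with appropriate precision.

4.0 × 10^3 °C

54.72 × 73 = 3994.56 → 4.0 × 10^3 °C (2 s.f., last digit at the 10^2 place).
1.62 × 4.6 = 7.452 → 7.5 °C (2 s.f., last digit at the 10^-1 place).
Difference: 3987.108 °C; keep the coarser place, 10^2.
Result: 4.0 × 10^3 °C.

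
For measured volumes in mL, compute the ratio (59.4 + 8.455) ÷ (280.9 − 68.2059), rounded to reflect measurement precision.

0.319

59.4 + 8.455 = 67.855, limited to 1 d.p. → 3 s.f.; 280.9 − 68.2059 = 212.6941, limited to 1 d.p. → 4 s.f.
Carrying full precision, 67.855 ÷ 212.6941 = 0.319026244734…; keep min(3, 4) = 3 s.f.
Rounded to 3 significant figures: 0.319.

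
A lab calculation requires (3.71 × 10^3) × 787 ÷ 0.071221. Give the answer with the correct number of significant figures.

4.10 × 10^7

(3.71 × 10^3) × 787 ÷ 0.071221 = 40995914.1265…
Multiplication/division keeps the fewest significant figures: 3.71 × 10^3 → 3 s.f., 787 → 3 s.f., 0.071221 → 5 s.f.; limit is 3.
Rounded to 3 significant figures: 4.10 × 10^7.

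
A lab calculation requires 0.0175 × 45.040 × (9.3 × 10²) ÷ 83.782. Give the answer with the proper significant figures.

0.0175 × 45.040 × (9.3 × 10²) ÷ 83.782 = 8.74920627342…
Multiplication/division keeps the fewest significant figures: 0.0175 → 3 s.f., 45.040 → 5 s.f., 9.3 × 10² → 2 s.f., 83.782 → 5 s.f.; limit is 2.
Rounded to 2 significant figures: 8.7.

8.7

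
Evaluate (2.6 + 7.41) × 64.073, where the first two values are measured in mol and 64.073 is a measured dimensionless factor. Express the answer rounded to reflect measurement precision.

2.6 mol + 7.41 mol = 10.01 mol; the sum is limited to 1 decimal place (3 s.f.).
Carrying full precision, 10.01 × 64.073 = 641.37073 mol; 64.073 has 5 s.f., so the result keeps min(3, 5) = 3 s.f.
Rounded to 3 significant figures: 641 mol.

641 mol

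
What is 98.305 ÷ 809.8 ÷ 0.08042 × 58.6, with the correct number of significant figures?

88.5

98.305 ÷ 809.8 ÷ 0.08042 × 58.6 = 88.4568321818…
Multiplication/division keeps the fewest significant figures: 98.305 → 5 s.f., 809.8 → 4 s.f., 0.08042 → 4 s.f., 58.6 → 3 s.f.; limit is 3.
Rounded to 3 significant figures: 88.5.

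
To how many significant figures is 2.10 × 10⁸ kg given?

2.10 × 10⁸: in scientific notation every digit of the coefficient is significant.

3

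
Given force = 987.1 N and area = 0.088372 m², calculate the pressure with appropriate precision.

1.117 × 10^4 Pa

pressure = 987.1 N ÷ 0.088372 m² = 11169.8275472… Pa.
987.1 has 4 significant figures; 0.088372 has 5.
Division/multiplication keeps the fewest: 4 significant figures.
Rounded: 1.117 × 10^4 Pa.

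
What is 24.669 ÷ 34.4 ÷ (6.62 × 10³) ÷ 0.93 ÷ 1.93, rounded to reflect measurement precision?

6.0 × 10⁻⁵

24.669 ÷ 34.4 ÷ (6.62 × 10³) ÷ 0.93 ÷ 1.93 = 0.0000603524431192…
Multiplication/division keeps the fewest significant figures: 24.669 → 5 s.f., 34.4 → 3 s.f., 6.62 × 10³ → 3 s.f., 0.93 → 2 s.f., 1.93 → 3 s.f.; limit is 2.
Rounded to 2 significant figures: 6.0 × 10⁻⁵.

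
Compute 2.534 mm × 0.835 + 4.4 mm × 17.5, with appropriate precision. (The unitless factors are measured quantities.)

79 mm

2.534 × 0.835 = 2.11589 → 2.12 mm (3 s.f., last digit at the 10^-2 place).
4.4 × 17.5 = 77 → 77 mm (2 s.f., last digit at the 10^0 place).
Sum: 79.11589 mm; keep the coarser place, 10^0.
Result: 79 mm.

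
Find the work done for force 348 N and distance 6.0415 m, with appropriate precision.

work done = 348 N × 6.0415 m = 2102.442 J.
348 has 3 significant figures; 6.0415 has 5.
Division/multiplication keeps the fewest: 3 significant figures.
Rounded: 2.10 × 10^3 J.

2.10 × 10^3 J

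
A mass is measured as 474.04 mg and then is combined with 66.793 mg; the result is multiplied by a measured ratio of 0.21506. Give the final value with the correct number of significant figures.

1.1631 × 10² mg

474.04 mg + 66.793 mg = 540.833 mg; the sum is limited to 2 decimal places (5 s.f.).
Carrying full precision, 540.833 × 0.21506 = 116.31154498 mg; 0.21506 has 5 s.f., so the result keeps min(5, 5) = 5 s.f.
Rounded to 5 significant figures: 1.1631 × 10² mg.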